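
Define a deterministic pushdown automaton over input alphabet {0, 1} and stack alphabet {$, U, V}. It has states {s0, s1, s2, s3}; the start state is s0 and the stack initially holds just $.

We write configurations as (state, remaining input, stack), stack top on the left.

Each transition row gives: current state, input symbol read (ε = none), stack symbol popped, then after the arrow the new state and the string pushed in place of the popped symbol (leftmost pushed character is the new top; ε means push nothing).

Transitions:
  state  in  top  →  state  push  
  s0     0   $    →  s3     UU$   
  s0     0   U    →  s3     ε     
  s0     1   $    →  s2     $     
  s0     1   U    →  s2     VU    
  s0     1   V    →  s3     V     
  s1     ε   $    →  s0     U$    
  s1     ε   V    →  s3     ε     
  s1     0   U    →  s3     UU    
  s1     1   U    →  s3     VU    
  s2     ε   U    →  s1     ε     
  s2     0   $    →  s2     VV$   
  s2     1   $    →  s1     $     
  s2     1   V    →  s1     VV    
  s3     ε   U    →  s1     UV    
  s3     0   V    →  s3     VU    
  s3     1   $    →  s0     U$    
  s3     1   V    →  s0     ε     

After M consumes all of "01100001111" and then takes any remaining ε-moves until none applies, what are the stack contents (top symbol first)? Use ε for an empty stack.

(s0, 01100001111, $)
  read 0, top $: go to s3, push UU$ → (s3, 1100001111, UU$)
  ε-move, top U: go to s1, push UV → (s1, 1100001111, UVU$)
  read 1, top U: go to s3, push VU → (s3, 100001111, VUVU$)
  read 1, top V: go to s0, push ε → (s0, 00001111, UVU$)
  read 0, top U: go to s3, push ε → (s3, 0001111, VU$)
  read 0, top V: go to s3, push VU → (s3, 001111, VUU$)
  read 0, top V: go to s3, push VU → (s3, 01111, VUUU$)
  read 0, top V: go to s3, push VU → (s3, 1111, VUUUU$)
  read 1, top V: go to s0, push ε → (s0, 111, UUUU$)
  read 1, top U: go to s2, push VU → (s2, 11, VUUUU$)
  read 1, top V: go to s1, push VV → (s1, 1, VVUUUU$)
  ε-move, top V: go to s3, push ε → (s3, 1, VUUUU$)
  read 1, top V: go to s0, push ε → (s0, ε, UUUU$)
All input consumed in state s0 with stack UUUU$.

UUUU$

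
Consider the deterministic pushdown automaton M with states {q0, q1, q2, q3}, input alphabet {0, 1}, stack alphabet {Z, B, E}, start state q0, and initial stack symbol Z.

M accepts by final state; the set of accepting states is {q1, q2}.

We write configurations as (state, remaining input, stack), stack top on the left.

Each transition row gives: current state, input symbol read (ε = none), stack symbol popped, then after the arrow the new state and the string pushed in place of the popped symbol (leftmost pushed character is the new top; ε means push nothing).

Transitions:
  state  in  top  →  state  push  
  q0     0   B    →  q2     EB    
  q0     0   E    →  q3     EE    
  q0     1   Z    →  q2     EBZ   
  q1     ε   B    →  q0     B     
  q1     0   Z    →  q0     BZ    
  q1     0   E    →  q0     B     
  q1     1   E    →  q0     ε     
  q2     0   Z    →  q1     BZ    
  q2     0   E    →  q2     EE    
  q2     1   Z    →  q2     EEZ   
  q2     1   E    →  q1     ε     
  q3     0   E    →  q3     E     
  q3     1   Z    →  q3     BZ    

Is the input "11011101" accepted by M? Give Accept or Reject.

(q0, 11011101, Z)
  read 1, top Z: go to q2, push EBZ → (q2, 1011101, EBZ)
  read 1, top E: go to q1, push ε → (q1, 011101, BZ)
  ε-move, top B: go to q0, push B → (q0, 011101, BZ)
  read 0, top B: go to q2, push EB → (q2, 11101, EBZ)
  read 1, top E: go to q1, push ε → (q1, 1101, BZ)
  ε-move, top B: go to q0, push B → (q0, 1101, BZ)
No transition applies at (q0, 1101, BZ); input not fully consumed.

Reject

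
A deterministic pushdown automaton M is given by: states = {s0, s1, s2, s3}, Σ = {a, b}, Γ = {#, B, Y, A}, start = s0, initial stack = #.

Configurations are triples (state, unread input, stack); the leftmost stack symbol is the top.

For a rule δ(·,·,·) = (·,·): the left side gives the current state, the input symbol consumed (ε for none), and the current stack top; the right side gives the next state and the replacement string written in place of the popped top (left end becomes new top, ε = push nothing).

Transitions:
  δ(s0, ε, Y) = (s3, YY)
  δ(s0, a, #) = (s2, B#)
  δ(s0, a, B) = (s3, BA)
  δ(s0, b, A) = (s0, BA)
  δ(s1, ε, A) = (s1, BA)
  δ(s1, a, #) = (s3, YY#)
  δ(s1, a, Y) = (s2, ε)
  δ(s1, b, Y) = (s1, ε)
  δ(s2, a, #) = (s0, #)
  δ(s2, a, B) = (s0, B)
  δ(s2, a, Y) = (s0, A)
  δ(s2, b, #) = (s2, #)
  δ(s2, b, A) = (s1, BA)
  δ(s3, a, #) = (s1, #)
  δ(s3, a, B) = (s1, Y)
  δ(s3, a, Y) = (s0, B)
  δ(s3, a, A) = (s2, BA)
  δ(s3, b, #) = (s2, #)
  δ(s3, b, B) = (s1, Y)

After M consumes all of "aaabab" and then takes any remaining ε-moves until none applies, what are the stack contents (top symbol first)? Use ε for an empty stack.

BA#

(s0, aaabab, #)
  read a, top #: go to s2, push B# → (s2, aabab, B#)
  read a, top B: go to s0, push B → (s0, abab, B#)
  read a, top B: go to s3, push BA → (s3, bab, BA#)
  read b, top B: go to s1, push Y → (s1, ab, YA#)
  read a, top Y: go to s2, push ε → (s2, b, A#)
  read b, top A: go to s1, push BA → (s1, ε, BA#)
All input consumed in state s1 with stack BA#.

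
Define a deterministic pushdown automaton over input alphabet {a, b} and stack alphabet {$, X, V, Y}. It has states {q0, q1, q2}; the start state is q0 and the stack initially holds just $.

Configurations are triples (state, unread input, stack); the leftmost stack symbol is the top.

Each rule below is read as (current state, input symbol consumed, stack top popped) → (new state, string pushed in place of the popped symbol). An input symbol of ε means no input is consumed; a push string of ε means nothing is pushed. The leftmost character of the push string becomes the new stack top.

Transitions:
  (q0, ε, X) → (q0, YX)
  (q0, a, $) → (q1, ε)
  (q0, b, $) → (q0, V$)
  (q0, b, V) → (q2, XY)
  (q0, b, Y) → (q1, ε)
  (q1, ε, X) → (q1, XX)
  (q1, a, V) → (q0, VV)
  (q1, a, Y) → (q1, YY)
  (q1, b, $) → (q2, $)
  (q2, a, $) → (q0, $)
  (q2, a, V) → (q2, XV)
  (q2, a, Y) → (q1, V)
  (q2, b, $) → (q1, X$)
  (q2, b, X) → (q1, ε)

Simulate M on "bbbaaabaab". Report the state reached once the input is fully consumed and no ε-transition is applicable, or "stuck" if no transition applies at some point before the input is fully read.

stuck

(q0, bbbaaabaab, $)
  read b, top $: go to q0, push V$ → (q0, bbaaabaab, V$)
  read b, top V: go to q2, push XY → (q2, baaabaab, XY$)
  read b, top X: go to q1, push ε → (q1, aaabaab, Y$)
  read a, top Y: go to q1, push YY → (q1, aabaab, YY$)
  read a, top Y: go to q1, push YY → (q1, abaab, YYY$)
  read a, top Y: go to q1, push YY → (q1, baab, YYYY$)
No transition for (q1, b, top Y); M blocks with input baab remaining.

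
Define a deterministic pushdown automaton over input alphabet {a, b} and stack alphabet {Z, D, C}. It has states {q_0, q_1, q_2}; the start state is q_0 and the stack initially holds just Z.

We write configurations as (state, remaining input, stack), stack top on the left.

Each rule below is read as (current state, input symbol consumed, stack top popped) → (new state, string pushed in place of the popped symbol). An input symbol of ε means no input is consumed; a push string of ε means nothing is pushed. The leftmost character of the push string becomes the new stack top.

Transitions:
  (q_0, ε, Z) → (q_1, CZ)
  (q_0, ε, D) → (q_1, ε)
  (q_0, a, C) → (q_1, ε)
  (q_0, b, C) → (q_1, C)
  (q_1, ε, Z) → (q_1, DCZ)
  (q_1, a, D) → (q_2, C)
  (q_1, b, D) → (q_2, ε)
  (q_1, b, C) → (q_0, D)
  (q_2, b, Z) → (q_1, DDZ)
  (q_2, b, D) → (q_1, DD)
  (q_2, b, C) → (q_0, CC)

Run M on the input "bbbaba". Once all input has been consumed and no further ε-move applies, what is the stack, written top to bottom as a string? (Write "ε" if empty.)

(q_0, bbbaba, Z) ⊢ (q_1, bbbaba, CZ) ⊢ (q_0, bbaba, DZ) ⊢ (q_1, bbaba, Z) ⊢ (q_1, bbaba, DCZ) ⊢ (q_2, baba, CZ) ⊢ (q_0, aba, CCZ) ⊢ (q_1, ba, CZ) ⊢ (q_0, a, DZ) ⊢ (q_1, a, Z) ⊢ (q_1, a, DCZ) ⊢ (q_2, ε, CCZ)
All input consumed in state q_2 with stack CCZ.

CCZ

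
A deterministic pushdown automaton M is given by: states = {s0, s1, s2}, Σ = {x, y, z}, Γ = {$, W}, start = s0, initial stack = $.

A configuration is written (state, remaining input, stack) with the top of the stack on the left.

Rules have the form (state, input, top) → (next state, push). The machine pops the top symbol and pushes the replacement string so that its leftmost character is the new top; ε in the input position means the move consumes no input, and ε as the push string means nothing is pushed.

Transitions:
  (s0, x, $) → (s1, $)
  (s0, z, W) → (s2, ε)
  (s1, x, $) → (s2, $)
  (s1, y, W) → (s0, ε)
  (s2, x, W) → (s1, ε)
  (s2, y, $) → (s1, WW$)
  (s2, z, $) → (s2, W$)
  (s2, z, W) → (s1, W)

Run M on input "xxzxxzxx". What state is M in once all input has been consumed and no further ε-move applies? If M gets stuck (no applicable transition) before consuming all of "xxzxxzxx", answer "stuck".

s2

(s0, xxzxxzxx, $)
  read x, top $: go to s1, push $ → (s1, xzxxzxx, $)
  read x, top $: go to s2, push $ → (s2, zxxzxx, $)
  read z, top $: go to s2, push W$ → (s2, xxzxx, W$)
  read x, top W: go to s1, push ε → (s1, xzxx, $)
  read x, top $: go to s2, push $ → (s2, zxx, $)
  read z, top $: go to s2, push W$ → (s2, xx, W$)
  read x, top W: go to s1, push ε → (s1, x, $)
  read x, top $: go to s2, push $ → (s2, ε, $)
All input consumed; M is in state s2.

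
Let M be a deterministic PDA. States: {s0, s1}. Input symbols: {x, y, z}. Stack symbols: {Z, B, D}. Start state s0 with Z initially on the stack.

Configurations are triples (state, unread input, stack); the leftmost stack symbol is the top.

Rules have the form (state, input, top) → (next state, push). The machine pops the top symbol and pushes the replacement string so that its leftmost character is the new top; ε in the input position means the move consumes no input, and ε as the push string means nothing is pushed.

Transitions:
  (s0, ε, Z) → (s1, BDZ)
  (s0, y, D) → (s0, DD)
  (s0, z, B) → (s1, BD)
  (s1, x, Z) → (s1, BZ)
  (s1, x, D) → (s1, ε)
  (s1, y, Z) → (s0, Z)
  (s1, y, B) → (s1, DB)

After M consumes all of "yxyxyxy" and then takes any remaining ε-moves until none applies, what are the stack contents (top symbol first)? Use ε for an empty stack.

(s0, yxyxyxy, Z) ⊢ (s1, yxyxyxy, BDZ) ⊢ (s1, xyxyxy, DBDZ) ⊢ (s1, yxyxy, BDZ) ⊢ (s1, xyxy, DBDZ) ⊢ (s1, yxy, BDZ) ⊢ (s1, xy, DBDZ) ⊢ (s1, y, BDZ) ⊢ (s1, ε, DBDZ)
All input consumed in state s1 with stack DBDZ.

DBDZ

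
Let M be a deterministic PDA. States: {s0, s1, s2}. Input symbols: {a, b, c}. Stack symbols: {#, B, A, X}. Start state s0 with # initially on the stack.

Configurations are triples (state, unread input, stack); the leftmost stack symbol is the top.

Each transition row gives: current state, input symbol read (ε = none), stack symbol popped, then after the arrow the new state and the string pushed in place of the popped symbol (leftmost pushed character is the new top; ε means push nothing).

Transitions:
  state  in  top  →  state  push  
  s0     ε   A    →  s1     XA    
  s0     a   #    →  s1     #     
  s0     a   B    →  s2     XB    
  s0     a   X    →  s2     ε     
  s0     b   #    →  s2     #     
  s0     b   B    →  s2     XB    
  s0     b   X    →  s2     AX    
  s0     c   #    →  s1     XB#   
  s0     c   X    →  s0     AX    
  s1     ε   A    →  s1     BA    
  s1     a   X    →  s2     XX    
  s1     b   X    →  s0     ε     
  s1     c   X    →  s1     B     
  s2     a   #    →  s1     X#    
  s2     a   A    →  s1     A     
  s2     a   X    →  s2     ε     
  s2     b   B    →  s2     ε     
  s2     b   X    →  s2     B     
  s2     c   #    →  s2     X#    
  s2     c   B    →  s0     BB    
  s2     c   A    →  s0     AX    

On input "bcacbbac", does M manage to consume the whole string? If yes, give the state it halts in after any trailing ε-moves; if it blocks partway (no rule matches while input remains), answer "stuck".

s1

(s0, bcacbbac, #)
  read b, top #: go to s2, push # → (s2, cacbbac, #)
  read c, top #: go to s2, push X# → (s2, acbbac, X#)
  read a, top X: go to s2, push ε → (s2, cbbac, #)
  read c, top #: go to s2, push X# → (s2, bbac, X#)
  read b, top X: go to s2, push B → (s2, bac, B#)
  read b, top B: go to s2, push ε → (s2, ac, #)
  read a, top #: go to s1, push X# → (s1, c, X#)
  read c, top X: go to s1, push B → (s1, ε, B#)
All input consumed; M is in state s1.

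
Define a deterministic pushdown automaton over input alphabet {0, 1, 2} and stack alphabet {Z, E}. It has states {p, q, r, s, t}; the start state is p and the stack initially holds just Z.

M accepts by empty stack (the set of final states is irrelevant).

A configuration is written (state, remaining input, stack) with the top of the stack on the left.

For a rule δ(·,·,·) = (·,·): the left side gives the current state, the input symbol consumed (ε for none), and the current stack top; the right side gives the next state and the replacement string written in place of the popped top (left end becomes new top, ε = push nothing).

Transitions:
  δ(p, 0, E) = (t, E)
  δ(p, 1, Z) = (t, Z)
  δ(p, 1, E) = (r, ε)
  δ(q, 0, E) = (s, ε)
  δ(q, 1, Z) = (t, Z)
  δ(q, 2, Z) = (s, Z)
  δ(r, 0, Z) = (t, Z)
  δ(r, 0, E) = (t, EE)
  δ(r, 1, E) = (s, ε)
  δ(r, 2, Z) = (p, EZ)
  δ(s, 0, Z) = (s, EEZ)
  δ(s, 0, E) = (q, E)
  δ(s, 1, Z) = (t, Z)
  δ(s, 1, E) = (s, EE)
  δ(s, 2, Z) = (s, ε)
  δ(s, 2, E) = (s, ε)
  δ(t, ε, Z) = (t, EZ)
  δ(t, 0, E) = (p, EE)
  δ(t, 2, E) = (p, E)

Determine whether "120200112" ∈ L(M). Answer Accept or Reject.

(p, 120200112, Z)
  read 1, top Z: go to t, push Z → (t, 20200112, Z)
  ε-move, top Z: go to t, push EZ → (t, 20200112, EZ)
  read 2, top E: go to p, push E → (p, 0200112, EZ)
  read 0, top E: go to t, push E → (t, 200112, EZ)
  read 2, top E: go to p, push E → (p, 00112, EZ)
  read 0, top E: go to t, push E → (t, 0112, EZ)
  read 0, top E: go to p, push EE → (p, 112, EEZ)
  read 1, top E: go to r, push ε → (r, 12, EZ)
  read 1, top E: go to s, push ε → (s, 2, Z)
  read 2, top Z: go to s, push ε → (s, ε, ε)
All input consumed and the stack is empty.

Accept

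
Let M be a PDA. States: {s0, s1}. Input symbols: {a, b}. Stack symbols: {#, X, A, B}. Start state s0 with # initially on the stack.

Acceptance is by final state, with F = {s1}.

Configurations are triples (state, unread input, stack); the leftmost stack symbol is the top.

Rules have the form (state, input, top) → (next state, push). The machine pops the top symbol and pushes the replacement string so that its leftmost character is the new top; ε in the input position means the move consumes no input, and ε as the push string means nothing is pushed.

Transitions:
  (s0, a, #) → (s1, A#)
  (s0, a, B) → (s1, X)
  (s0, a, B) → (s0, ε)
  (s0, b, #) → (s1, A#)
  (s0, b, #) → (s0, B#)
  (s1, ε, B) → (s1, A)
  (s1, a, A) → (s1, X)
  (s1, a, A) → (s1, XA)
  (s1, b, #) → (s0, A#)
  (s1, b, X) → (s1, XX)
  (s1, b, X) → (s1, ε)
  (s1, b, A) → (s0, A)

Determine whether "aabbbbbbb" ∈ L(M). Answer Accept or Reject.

Accept

One accepting computation: (s0, aabbbbbbb, #) ⊢ (s1, abbbbbbb, A#) ⊢ (s1, bbbbbbb, X#) ⊢ (s1, bbbbbb, XX#) ⊢ (s1, bbbbb, XXX#) ⊢ (s1, bbbb, XXXX#) ⊢ (s1, bbb, XXXXX#) ⊢ (s1, bb, XXXXXX#) ⊢ (s1, b, XXXXXXX#) ⊢ (s1, ε, XXXXXXXX#)
All input consumed and state s1 ∈ F.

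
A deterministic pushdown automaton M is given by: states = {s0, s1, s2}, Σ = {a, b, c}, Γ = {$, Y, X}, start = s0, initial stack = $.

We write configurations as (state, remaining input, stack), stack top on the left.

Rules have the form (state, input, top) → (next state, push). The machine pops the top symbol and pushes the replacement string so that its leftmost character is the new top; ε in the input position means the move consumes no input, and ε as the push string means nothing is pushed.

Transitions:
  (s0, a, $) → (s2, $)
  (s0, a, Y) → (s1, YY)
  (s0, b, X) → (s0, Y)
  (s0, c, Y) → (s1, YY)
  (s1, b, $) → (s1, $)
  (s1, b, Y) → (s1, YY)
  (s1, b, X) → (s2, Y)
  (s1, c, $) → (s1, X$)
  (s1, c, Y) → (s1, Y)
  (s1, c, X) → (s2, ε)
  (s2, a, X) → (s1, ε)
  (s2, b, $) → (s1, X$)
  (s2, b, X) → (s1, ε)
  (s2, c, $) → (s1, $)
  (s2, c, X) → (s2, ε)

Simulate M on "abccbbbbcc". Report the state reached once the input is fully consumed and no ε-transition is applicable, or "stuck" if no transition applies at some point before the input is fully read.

s2

(s0, abccbbbbcc, $)
  read a, top $: go to s2, push $ → (s2, bccbbbbcc, $)
  read b, top $: go to s1, push X$ → (s1, ccbbbbcc, X$)
  read c, top X: go to s2, push ε → (s2, cbbbbcc, $)
  read c, top $: go to s1, push $ → (s1, bbbbcc, $)
  read b, top $: go to s1, push $ → (s1, bbbcc, $)
  read b, top $: go to s1, push $ → (s1, bbcc, $)
  read b, top $: go to s1, push $ → (s1, bcc, $)
  read b, top $: go to s1, push $ → (s1, cc, $)
  read c, top $: go to s1, push X$ → (s1, c, X$)
  read c, top X: go to s2, push ε → (s2, ε, $)
All input consumed; M is in state s2.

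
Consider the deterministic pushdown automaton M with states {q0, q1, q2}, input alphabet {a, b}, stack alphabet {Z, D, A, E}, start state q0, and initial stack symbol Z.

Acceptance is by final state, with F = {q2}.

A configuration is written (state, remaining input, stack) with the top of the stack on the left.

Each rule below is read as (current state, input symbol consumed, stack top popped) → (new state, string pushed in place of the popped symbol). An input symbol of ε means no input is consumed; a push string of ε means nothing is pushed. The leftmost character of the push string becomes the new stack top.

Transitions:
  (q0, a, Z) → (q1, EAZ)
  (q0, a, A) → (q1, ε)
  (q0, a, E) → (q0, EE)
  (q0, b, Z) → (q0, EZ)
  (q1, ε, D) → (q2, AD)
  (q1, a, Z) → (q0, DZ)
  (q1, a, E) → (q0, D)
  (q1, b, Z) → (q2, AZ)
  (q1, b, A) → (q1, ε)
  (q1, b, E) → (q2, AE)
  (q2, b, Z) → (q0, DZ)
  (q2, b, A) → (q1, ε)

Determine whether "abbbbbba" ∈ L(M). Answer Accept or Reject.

(q0, abbbbbba, Z)
  read a, top Z: go to q1, push EAZ → (q1, bbbbbba, EAZ)
  read b, top E: go to q2, push AE → (q2, bbbbba, AEAZ)
  read b, top A: go to q1, push ε → (q1, bbbba, EAZ)
  read b, top E: go to q2, push AE → (q2, bbba, AEAZ)
  read b, top A: go to q1, push ε → (q1, bba, EAZ)
  read b, top E: go to q2, push AE → (q2, ba, AEAZ)
  read b, top A: go to q1, push ε → (q1, a, EAZ)
  read a, top E: go to q0, push D → (q0, ε, DAZ)
All input consumed; state q0 ∉ F and no further ε-move applies.

Reject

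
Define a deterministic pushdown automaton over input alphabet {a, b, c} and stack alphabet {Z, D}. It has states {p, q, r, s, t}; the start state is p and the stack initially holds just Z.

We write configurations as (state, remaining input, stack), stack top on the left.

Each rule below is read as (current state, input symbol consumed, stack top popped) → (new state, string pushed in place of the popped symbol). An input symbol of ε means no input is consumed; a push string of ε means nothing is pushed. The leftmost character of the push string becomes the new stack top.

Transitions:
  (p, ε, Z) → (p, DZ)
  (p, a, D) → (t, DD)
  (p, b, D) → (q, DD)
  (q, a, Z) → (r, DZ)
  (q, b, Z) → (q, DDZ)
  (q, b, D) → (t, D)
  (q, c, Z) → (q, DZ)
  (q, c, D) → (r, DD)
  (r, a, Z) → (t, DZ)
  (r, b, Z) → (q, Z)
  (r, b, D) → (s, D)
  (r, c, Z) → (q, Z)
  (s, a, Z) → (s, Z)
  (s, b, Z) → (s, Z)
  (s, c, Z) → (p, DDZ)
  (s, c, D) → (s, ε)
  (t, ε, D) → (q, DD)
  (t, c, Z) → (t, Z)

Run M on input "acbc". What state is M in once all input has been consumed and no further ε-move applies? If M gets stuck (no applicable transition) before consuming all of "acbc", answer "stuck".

(p, acbc, Z)
  ε-move, top Z: go to p, push DZ → (p, acbc, DZ)
  read a, top D: go to t, push DD → (t, cbc, DDZ)
  ε-move, top D: go to q, push DD → (q, cbc, DDDZ)
  read c, top D: go to r, push DD → (r, bc, DDDDZ)
  read b, top D: go to s, push D → (s, c, DDDDZ)
  read c, top D: go to s, push ε → (s, ε, DDDZ)
All input consumed; M is in state s.

s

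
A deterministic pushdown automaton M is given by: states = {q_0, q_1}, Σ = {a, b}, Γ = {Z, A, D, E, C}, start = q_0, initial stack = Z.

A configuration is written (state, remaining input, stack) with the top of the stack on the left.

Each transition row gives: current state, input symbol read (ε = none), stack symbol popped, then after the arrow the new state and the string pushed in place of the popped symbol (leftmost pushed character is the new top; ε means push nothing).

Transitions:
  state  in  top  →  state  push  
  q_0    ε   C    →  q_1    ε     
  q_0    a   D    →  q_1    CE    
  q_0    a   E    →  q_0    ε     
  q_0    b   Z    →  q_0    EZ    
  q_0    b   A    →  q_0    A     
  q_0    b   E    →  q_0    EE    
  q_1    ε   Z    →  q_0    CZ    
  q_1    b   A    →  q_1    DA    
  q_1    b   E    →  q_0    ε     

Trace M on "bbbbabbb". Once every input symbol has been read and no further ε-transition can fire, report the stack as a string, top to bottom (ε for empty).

(q_0, bbbbabbb, Z)
  read b, top Z: go to q_0, push EZ → (q_0, bbbabbb, EZ)
  read b, top E: go to q_0, push EE → (q_0, bbabbb, EEZ)
  read b, top E: go to q_0, push EE → (q_0, babbb, EEEZ)
  read b, top E: go to q_0, push EE → (q_0, abbb, EEEEZ)
  read a, top E: go to q_0, push ε → (q_0, bbb, EEEZ)
  read b, top E: go to q_0, push EE → (q_0, bb, EEEEZ)
  read b, top E: go to q_0, push EE → (q_0, b, EEEEEZ)
  read b, top E: go to q_0, push EE → (q_0, ε, EEEEEEZ)
All input consumed in state q_0 with stack EEEEEEZ.

EEEEEEZ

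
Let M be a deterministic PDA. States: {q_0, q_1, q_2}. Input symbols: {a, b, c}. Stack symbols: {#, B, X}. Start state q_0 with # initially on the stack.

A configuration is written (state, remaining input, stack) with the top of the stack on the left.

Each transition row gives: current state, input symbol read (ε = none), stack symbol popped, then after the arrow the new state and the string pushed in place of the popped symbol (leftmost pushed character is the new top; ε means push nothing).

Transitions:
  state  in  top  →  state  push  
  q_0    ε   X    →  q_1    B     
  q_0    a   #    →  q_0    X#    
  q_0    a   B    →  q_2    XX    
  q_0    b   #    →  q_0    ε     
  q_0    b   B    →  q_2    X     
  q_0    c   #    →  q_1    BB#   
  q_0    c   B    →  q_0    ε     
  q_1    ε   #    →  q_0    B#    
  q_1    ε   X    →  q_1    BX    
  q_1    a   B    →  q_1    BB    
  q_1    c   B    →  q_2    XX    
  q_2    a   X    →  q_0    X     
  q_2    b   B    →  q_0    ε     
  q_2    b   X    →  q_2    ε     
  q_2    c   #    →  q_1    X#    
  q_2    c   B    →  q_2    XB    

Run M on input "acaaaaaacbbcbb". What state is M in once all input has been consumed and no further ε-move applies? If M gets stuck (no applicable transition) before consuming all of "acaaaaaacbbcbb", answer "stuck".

(q_0, acaaaaaacbbcbb, #)
  read a, top #: go to q_0, push X# → (q_0, caaaaaacbbcbb, X#)
  ε-move, top X: go to q_1, push B → (q_1, caaaaaacbbcbb, B#)
  read c, top B: go to q_2, push XX → (q_2, aaaaaacbbcbb, XX#)
  read a, top X: go to q_0, push X → (q_0, aaaaacbbcbb, XX#)
  ε-move, top X: go to q_1, push B → (q_1, aaaaacbbcbb, BX#)
  read a, top B: go to q_1, push BB → (q_1, aaaacbbcbb, BBX#)
  read a, top B: go to q_1, push BB → (q_1, aaacbbcbb, BBBX#)
  read a, top B: go to q_1, push BB → (q_1, aacbbcbb, BBBBX#)
  read a, top B: go to q_1, push BB → (q_1, acbbcbb, BBBBBX#)
  read a, top B: go to q_1, push BB → (q_1, cbbcbb, BBBBBBX#)
  read c, top B: go to q_2, push XX → (q_2, bbcbb, XXBBBBBX#)
  read b, top X: go to q_2, push ε → (q_2, bcbb, XBBBBBX#)
  read b, top X: go to q_2, push ε → (q_2, cbb, BBBBBX#)
  read c, top B: go to q_2, push XB → (q_2, bb, XBBBBBX#)
  read b, top X: go to q_2, push ε → (q_2, b, BBBBBX#)
  read b, top B: go to q_0, push ε → (q_0, ε, BBBBX#)
All input consumed; M is in state q_0.

q_0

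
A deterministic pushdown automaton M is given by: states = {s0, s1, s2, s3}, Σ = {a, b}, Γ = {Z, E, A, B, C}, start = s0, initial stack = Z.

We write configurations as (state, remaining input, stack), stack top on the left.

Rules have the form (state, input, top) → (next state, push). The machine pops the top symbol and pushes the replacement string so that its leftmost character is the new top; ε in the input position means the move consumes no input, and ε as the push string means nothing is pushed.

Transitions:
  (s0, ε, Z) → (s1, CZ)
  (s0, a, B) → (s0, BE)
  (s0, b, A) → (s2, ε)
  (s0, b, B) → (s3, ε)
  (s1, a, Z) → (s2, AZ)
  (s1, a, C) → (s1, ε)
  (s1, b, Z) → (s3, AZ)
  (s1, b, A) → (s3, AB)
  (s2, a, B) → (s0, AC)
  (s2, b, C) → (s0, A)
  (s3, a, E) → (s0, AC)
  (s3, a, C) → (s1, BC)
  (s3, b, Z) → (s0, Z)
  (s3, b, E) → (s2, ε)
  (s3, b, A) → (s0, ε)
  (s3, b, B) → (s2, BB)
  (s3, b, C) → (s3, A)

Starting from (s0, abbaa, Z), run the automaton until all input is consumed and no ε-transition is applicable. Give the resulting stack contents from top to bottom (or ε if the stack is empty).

AZ

(s0, abbaa, Z) ⊢ (s1, abbaa, CZ) ⊢ (s1, bbaa, Z) ⊢ (s3, baa, AZ) ⊢ (s0, aa, Z) ⊢ (s1, aa, CZ) ⊢ (s1, a, Z) ⊢ (s2, ε, AZ)
All input consumed in state s2 with stack AZ.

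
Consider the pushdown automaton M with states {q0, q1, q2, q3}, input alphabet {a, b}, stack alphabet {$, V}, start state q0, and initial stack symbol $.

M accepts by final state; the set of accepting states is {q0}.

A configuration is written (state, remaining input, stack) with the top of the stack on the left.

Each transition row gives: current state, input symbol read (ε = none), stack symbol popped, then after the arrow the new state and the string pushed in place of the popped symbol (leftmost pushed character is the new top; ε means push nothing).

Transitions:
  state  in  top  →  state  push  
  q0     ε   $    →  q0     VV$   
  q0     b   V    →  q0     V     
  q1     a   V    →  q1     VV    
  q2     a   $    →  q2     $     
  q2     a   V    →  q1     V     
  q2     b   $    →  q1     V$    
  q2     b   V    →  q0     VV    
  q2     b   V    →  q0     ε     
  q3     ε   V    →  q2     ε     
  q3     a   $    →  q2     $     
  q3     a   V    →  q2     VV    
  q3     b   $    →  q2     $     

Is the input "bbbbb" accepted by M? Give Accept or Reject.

One accepting computation: (q0, bbbbb, $) ⊢ (q0, bbbbb, VV$) ⊢ (q0, bbbb, VV$) ⊢ (q0, bbb, VV$) ⊢ (q0, bb, VV$) ⊢ (q0, b, VV$) ⊢ (q0, ε, VV$)
All input consumed and state q0 ∈ F.

Accept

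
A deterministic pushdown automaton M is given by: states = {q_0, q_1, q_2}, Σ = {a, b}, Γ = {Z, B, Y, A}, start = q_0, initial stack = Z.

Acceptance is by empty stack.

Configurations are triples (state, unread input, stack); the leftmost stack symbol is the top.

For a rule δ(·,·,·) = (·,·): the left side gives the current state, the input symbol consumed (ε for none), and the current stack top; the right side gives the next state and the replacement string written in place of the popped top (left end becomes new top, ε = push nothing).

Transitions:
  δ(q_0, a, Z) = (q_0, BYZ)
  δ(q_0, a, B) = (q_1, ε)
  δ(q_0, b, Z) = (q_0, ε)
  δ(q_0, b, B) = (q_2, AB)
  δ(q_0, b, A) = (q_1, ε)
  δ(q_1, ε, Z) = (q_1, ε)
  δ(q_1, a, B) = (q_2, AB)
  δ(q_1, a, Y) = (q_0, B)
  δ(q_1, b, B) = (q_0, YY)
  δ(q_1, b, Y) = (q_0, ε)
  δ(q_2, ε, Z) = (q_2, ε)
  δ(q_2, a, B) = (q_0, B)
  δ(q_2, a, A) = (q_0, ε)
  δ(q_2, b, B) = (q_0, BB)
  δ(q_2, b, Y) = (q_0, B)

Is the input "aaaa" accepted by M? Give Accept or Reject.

(q_0, aaaa, Z)
  read a, top Z: go to q_0, push BYZ → (q_0, aaa, BYZ)
  read a, top B: go to q_1, push ε → (q_1, aa, YZ)
  read a, top Y: go to q_0, push B → (q_0, a, BZ)
  read a, top B: go to q_1, push ε → (q_1, ε, Z)
  ε-move, top Z: go to q_1, push ε → (q_1, ε, ε)
All input consumed and the stack is empty.

Accept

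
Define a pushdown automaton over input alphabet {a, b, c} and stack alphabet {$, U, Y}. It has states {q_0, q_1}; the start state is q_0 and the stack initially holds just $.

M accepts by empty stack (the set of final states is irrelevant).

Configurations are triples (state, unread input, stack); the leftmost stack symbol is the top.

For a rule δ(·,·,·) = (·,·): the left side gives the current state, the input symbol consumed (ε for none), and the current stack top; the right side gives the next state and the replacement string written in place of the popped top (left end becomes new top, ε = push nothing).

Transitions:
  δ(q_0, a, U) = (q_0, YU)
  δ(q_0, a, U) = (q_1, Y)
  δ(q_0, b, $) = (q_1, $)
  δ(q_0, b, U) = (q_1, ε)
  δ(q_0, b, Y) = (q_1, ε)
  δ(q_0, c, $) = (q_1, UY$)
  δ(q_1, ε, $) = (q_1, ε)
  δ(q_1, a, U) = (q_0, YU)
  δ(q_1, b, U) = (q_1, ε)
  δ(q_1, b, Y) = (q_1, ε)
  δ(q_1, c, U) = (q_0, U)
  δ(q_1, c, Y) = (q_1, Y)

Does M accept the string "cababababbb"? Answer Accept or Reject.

One accepting computation: (q_0, cababababbb, $) ⊢ (q_1, ababababbb, UY$) ⊢ (q_0, babababbb, YUY$) ⊢ (q_1, abababbb, UY$) ⊢ (q_0, bababbb, YUY$) ⊢ (q_1, ababbb, UY$) ⊢ (q_0, babbb, YUY$) ⊢ (q_1, abbb, UY$) ⊢ (q_0, bbb, YUY$) ⊢ (q_1, bb, UY$) ⊢ (q_1, b, Y$) ⊢ (q_1, ε, $) ⊢ (q_1, ε, ε)
All input consumed and the stack is empty.

Accept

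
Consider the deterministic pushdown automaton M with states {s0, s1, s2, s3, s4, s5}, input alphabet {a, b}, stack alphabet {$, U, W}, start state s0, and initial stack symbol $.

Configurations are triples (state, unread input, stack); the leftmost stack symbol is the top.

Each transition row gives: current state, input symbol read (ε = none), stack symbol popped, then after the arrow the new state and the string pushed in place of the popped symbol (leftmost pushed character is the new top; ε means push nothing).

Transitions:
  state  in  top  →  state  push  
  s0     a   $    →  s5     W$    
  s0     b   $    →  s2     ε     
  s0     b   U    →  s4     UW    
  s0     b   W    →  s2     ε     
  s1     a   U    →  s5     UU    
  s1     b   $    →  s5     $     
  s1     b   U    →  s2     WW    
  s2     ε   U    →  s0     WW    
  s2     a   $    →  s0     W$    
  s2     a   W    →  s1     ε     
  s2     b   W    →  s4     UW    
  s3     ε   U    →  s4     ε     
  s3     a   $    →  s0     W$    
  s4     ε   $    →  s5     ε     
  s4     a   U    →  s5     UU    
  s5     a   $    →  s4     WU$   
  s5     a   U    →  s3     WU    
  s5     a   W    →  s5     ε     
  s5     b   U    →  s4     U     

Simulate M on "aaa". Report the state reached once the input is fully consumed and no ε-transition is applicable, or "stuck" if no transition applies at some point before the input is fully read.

(s0, aaa, $)
  read a, top $: go to s5, push W$ → (s5, aa, W$)
  read a, top W: go to s5, push ε → (s5, a, $)
  read a, top $: go to s4, push WU$ → (s4, ε, WU$)
All input consumed; M is in state s4.

s4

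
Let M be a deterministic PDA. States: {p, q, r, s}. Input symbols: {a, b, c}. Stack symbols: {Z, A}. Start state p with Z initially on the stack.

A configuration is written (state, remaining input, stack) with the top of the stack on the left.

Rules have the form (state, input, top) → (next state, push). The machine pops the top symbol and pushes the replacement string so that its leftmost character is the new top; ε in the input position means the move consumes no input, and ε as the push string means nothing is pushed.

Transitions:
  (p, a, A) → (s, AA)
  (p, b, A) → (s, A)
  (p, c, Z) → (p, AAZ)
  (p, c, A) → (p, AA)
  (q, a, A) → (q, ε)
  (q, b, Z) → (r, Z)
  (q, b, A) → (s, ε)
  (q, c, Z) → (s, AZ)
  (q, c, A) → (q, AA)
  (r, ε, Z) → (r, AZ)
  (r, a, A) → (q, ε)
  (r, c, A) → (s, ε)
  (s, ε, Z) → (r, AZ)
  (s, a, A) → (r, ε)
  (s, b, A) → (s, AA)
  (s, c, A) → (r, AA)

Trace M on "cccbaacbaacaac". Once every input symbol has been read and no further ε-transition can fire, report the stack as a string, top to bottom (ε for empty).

AZ

(p, cccbaacbaacaac, Z) ⊢ (p, ccbaacbaacaac, AAZ) ⊢ (p, cbaacbaacaac, AAAZ) ⊢ (p, baacbaacaac, AAAAZ) ⊢ (s, aacbaacaac, AAAAZ) ⊢ (r, acbaacaac, AAAZ) ⊢ (q, cbaacaac, AAZ) ⊢ (q, baacaac, AAAZ) ⊢ (s, aacaac, AAZ) ⊢ (r, acaac, AZ) ⊢ (q, caac, Z) ⊢ (s, aac, AZ) ⊢ (r, ac, Z) ⊢ (r, ac, AZ) ⊢ (q, c, Z) ⊢ (s, ε, AZ)
All input consumed in state s with stack AZ.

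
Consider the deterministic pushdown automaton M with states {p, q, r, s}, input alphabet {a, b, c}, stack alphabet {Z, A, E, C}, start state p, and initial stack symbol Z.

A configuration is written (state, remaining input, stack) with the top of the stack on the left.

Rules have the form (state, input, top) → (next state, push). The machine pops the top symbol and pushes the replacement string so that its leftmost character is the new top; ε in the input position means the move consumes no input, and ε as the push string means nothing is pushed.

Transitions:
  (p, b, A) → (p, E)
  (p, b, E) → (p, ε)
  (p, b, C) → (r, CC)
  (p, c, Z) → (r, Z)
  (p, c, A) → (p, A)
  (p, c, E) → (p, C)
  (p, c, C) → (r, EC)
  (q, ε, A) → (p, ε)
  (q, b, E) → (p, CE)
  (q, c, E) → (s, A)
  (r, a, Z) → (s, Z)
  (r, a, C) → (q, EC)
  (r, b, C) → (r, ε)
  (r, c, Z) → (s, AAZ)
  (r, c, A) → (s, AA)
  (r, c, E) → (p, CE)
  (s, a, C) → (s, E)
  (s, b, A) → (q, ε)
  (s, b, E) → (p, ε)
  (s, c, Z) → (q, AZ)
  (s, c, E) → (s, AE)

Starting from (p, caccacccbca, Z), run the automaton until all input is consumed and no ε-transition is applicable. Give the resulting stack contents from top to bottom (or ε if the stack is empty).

Z

(p, caccacccbca, Z) ⊢ (r, accacccbca, Z) ⊢ (s, ccacccbca, Z) ⊢ (q, cacccbca, AZ) ⊢ (p, cacccbca, Z) ⊢ (r, acccbca, Z) ⊢ (s, cccbca, Z) ⊢ (q, ccbca, AZ) ⊢ (p, ccbca, Z) ⊢ (r, cbca, Z) ⊢ (s, bca, AAZ) ⊢ (q, ca, AZ) ⊢ (p, ca, Z) ⊢ (r, a, Z) ⊢ (s, ε, Z)
All input consumed in state s with stack Z.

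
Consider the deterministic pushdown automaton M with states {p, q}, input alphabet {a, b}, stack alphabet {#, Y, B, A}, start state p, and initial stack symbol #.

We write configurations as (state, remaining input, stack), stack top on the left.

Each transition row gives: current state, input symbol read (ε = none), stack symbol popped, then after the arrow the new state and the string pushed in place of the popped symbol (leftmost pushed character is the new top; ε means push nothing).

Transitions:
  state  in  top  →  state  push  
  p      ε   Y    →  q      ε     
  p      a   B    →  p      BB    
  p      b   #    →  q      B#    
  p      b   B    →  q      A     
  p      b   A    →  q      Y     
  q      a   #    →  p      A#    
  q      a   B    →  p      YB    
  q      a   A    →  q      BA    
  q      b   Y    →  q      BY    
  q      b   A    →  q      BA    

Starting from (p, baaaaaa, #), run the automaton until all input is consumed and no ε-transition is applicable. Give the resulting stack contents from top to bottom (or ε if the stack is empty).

B#

(p, baaaaaa, #)
  read b, top #: go to q, push B# → (q, aaaaaa, B#)
  read a, top B: go to p, push YB → (p, aaaaa, YB#)
  ε-move, top Y: go to q, push ε → (q, aaaaa, B#)
  read a, top B: go to p, push YB → (p, aaaa, YB#)
  ε-move, top Y: go to q, push ε → (q, aaaa, B#)
  read a, top B: go to p, push YB → (p, aaa, YB#)
  ε-move, top Y: go to q, push ε → (q, aaa, B#)
  read a, top B: go to p, push YB → (p, aa, YB#)
  ε-move, top Y: go to q, push ε → (q, aa, B#)
  read a, top B: go to p, push YB → (p, a, YB#)
  ε-move, top Y: go to q, push ε → (q, a, B#)
  read a, top B: go to p, push YB → (p, ε, YB#)
  ε-move, top Y: go to q, push ε → (q, ε, B#)
All input consumed in state q with stack B#.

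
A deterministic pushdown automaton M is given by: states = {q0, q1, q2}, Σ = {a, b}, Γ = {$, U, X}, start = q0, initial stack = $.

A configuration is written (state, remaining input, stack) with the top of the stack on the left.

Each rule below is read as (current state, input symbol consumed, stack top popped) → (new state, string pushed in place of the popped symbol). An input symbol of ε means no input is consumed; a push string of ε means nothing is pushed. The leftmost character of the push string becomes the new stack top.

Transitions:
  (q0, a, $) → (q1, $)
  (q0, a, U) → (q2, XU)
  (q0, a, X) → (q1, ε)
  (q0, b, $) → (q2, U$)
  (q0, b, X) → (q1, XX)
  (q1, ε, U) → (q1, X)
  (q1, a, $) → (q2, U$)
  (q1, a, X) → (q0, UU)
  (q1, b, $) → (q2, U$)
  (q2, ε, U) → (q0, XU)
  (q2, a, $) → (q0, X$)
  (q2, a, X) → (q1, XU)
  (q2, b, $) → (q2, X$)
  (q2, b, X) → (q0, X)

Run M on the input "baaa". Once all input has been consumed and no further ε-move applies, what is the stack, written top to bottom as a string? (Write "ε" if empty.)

(q0, baaa, $)
  read b, top $: go to q2, push U$ → (q2, aaa, U$)
  ε-move, top U: go to q0, push XU → (q0, aaa, XU$)
  read a, top X: go to q1, push ε → (q1, aa, U$)
  ε-move, top U: go to q1, push X → (q1, aa, X$)
  read a, top X: go to q0, push UU → (q0, a, UU$)
  read a, top U: go to q2, push XU → (q2, ε, XUU$)
All input consumed in state q2 with stack XUU$.

XUU$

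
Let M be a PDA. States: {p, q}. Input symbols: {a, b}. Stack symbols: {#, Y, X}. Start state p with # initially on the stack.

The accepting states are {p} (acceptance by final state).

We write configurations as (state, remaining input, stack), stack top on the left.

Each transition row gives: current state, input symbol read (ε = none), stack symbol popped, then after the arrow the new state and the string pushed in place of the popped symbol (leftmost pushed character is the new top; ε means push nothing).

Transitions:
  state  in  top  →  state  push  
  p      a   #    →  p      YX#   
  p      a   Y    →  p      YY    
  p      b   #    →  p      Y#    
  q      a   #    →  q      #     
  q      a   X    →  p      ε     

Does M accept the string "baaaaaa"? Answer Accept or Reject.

One accepting computation: (p, baaaaaa, #) ⊢ (p, aaaaaa, Y#) ⊢ (p, aaaaa, YY#) ⊢ (p, aaaa, YYY#) ⊢ (p, aaa, YYYY#) ⊢ (p, aa, YYYYY#) ⊢ (p, a, YYYYYY#) ⊢ (p, ε, YYYYYYY#)
All input consumed and state p ∈ F.

Accept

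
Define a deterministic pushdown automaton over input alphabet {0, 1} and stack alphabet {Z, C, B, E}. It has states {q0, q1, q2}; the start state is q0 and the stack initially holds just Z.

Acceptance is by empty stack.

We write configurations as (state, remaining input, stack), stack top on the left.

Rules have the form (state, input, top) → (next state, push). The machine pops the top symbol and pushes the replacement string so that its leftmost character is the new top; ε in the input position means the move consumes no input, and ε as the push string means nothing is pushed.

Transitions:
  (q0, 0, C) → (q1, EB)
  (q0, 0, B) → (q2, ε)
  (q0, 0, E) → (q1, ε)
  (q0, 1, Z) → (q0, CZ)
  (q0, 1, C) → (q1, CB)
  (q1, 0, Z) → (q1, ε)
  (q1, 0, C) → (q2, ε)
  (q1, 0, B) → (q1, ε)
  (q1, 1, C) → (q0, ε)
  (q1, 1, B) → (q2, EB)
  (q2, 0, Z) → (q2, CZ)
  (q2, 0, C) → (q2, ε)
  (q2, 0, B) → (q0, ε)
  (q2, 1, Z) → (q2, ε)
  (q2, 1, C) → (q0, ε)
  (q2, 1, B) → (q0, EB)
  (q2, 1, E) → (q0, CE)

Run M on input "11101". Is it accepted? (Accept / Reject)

(q0, 11101, Z)
  read 1, top Z: go to q0, push CZ → (q0, 1101, CZ)
  read 1, top C: go to q1, push CB → (q1, 101, CBZ)
  read 1, top C: go to q0, push ε → (q0, 01, BZ)
  read 0, top B: go to q2, push ε → (q2, 1, Z)
  read 1, top Z: go to q2, push ε → (q2, ε, ε)
All input consumed and the stack is empty.

Accept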